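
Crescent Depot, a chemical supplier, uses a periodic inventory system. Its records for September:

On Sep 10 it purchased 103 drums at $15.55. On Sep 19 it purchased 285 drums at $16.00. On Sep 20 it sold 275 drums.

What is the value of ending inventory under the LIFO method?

Ending inventory = $1,761.65

Sep 20, 275 sold [LIFO — newest first]: 275 @ $16.00 = $4,400.00
Ending inventory: 103 @ $15.55 + 10 @ $16.00 = $1,761.65
Check: goods available $6,161.65 = COGS $4,400.00 + ending $1,761.65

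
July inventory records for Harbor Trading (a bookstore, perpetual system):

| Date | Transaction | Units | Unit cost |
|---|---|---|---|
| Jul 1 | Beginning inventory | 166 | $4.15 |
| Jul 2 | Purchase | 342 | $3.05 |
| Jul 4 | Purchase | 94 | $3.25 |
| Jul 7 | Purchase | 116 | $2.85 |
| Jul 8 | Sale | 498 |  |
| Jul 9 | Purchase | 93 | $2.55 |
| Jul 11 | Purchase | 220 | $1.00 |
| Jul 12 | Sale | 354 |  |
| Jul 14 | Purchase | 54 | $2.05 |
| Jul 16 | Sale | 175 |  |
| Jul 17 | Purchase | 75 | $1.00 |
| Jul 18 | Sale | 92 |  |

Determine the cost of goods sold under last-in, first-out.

COGS = $2,840.80

Jul 8, 498 sold [LIFO — newest first]: 116 @ $2.85 + 94 @ $3.25 + 288 @ $3.05 = $1,514.50
Jul 12, 354 sold [LIFO — newest first]: 220 @ $1.00 + 93 @ $2.55 + 41 @ $3.05 = $582.20
Jul 16, 175 sold [LIFO — newest first]: 54 @ $2.05 + 13 @ $3.05 + 108 @ $4.15 = $598.55
Jul 18, 92 sold [LIFO — newest first]: 75 @ $1.00 + 17 @ $4.15 = $145.55
Total COGS = $1,514.50 + $582.20 + $598.55 + $145.55 = $2,840.80
Ending inventory: 41 @ $4.15 = $170.15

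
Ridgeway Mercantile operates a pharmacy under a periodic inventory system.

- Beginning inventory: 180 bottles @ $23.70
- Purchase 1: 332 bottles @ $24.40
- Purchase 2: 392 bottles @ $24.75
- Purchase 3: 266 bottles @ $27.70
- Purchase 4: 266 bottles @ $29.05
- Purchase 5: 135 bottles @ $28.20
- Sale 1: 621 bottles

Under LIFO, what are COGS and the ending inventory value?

COGS = $17,628.30; ending inventory = $23,343.00

Sale 1 (621) [LIFO — newest first]: 135 @ $28.20 + 266 @ $29.05 + 220 @ $27.70 = $17,628.30
Ending inventory: 180 @ $23.70 + 332 @ $24.40 + 392 @ $24.75 + 46 @ $27.70 = $23,343.00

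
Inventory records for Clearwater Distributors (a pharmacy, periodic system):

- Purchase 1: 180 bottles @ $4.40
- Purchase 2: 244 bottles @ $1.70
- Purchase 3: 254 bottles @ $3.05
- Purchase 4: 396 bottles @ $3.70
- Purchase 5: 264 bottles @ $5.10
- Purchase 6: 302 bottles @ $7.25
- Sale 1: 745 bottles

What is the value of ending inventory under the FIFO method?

Ending inventory = $4,753.20

Sale 1 (745) [FIFO — oldest first]: 180 @ $4.40 + 244 @ $1.70 + 254 @ $3.05 + 67 @ $3.70 = $2,229.40
Ending inventory: 329 @ $3.70 + 264 @ $5.10 + 302 @ $7.25 = $4,753.20
Check: goods available $6,982.60 = COGS $2,229.40 + ending $4,753.20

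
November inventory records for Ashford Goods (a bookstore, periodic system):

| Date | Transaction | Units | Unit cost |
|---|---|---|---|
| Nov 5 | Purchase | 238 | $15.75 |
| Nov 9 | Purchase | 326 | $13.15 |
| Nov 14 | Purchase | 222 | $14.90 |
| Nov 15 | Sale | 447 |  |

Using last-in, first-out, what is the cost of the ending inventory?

Ending inventory = $5,076.65

Nov 15, 447 sold [LIFO — newest first]: 222 @ $14.90 + 225 @ $13.15 = $6,266.55
Ending inventory: 238 @ $15.75 + 101 @ $13.15 = $5,076.65
Check: goods available $11,343.20 = COGS $6,266.55 + ending $5,076.65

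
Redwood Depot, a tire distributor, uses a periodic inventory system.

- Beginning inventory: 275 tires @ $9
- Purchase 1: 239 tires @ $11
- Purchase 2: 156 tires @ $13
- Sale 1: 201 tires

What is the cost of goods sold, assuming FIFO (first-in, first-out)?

COGS = $1,809

Sale 1 (201) [FIFO — oldest first]: 201 @ $9 = $1,809
Ending inventory: 74 @ $9 + 239 @ $11 + 156 @ $13 = $5,323
Check: goods available $7,132 = COGS $1,809 + ending $5,323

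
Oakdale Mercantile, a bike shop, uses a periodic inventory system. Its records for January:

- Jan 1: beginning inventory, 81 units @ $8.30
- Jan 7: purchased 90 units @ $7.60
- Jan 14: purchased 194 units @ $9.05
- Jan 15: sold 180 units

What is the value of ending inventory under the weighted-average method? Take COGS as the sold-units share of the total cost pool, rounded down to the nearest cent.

Ending inventory = $1,577.32

Jan 15, sell 180: 180/365 × $3,112.00 → $1,534.68
Ending inventory (cost pool remaining) = $1,577.32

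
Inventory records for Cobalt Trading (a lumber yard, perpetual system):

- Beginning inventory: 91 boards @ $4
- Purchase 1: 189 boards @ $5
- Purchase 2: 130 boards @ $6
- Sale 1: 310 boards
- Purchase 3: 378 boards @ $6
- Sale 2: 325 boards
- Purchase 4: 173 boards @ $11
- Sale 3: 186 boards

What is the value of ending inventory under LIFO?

Sale 1 (310) [LIFO — newest first]: 130 @ $6 + 180 @ $5 = $1,680
Sale 2 (325) [LIFO — newest first]: 325 @ $6 = $1,950
Sale 3 (186) [LIFO — newest first]: 173 @ $11 + 13 @ $6 = $1,981
Total COGS = $1,680 + $1,950 + $1,981 = $5,611
Ending inventory: 91 @ $4 + 9 @ $5 + 40 @ $6 = $649
Check: goods available $6,260 = COGS $5,611 + ending $649

Ending inventory = $649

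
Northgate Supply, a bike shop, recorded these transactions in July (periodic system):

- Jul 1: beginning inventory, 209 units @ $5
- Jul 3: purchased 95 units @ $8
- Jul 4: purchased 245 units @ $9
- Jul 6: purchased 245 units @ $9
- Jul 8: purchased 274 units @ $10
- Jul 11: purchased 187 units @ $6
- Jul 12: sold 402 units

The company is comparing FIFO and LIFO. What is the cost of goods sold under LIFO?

COGS = $3,272

FIFO COGS: 209 @ $5 + 95 @ $8 + 98 @ $9 = $2,687
LIFO COGS: 187 @ $6 + 215 @ $10 = $3,272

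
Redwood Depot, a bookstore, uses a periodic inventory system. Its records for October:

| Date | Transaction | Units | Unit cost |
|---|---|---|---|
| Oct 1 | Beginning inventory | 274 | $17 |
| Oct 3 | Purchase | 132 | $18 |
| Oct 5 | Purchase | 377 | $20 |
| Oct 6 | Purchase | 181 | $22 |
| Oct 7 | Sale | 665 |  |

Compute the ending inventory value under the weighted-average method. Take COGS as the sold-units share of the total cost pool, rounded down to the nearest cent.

Oct 7, sell 665: 665/964 × $18,556.00 → $12,800.56
Ending inventory (cost pool remaining) = $5,755.44
Check: goods available $18,556.00 = COGS $12,800.56 + ending $5,755.44

Ending inventory = $5,755.44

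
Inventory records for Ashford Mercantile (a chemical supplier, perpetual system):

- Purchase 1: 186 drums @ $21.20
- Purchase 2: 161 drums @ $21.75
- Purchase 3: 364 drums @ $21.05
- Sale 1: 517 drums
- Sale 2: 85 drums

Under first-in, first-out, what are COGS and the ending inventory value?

Sale 1 (517) [FIFO — oldest first]: 186 @ $21.20 + 161 @ $21.75 + 170 @ $21.05 = $11,023.45
Sale 2 (85) [FIFO — oldest first]: 85 @ $21.05 = $1,789.25
Total COGS = $11,023.45 + $1,789.25 = $12,812.70
Ending inventory: 109 @ $21.05 = $2,294.45
Check: goods available $15,107.15 = COGS $12,812.70 + ending $2,294.45

COGS = $12,812.70; ending inventory = $2,294.45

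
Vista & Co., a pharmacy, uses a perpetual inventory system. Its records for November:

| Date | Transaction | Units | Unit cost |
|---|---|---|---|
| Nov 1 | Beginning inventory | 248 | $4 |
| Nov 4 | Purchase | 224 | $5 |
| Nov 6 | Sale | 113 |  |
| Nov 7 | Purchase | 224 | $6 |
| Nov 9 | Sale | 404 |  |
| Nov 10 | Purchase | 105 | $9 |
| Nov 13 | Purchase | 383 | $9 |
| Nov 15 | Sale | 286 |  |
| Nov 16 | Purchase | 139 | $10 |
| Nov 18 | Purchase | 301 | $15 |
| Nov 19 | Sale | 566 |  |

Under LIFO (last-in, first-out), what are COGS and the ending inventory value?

Nov 6, 113 sold [LIFO — newest first]: 113 @ $5 = $565
Nov 9, 404 sold [LIFO — newest first]: 224 @ $6 + 111 @ $5 + 69 @ $4 = $2,175
Nov 15, 286 sold [LIFO — newest first]: 286 @ $9 = $2,574
Nov 19, 566 sold [LIFO — newest first]: 301 @ $15 + 139 @ $10 + 97 @ $9 + 29 @ $9 = $7,039
Total COGS = $565 + $2,175 + $2,574 + $7,039 = $12,353
Ending inventory: 179 @ $4 + 76 @ $9 = $1,400

COGS = $12,353; ending inventory = $1,400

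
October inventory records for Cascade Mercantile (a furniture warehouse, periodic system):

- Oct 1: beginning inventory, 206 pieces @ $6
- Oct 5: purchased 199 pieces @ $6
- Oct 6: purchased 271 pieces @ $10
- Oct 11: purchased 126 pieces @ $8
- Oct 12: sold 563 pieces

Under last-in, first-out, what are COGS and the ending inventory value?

COGS = $4,714; ending inventory = $1,434

Oct 12, 563 sold [LIFO — newest first]: 126 @ $8 + 271 @ $10 + 166 @ $6 = $4,714
Ending inventory: 206 @ $6 + 33 @ $6 = $1,434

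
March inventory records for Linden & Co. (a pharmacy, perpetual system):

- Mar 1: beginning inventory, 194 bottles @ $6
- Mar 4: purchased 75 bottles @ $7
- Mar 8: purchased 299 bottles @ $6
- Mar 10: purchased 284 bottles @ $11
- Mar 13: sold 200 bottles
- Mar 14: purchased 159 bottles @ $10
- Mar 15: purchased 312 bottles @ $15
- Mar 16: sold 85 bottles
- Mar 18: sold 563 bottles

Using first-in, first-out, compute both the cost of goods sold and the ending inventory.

COGS = $6,563; ending inventory = $6,314

Mar 13, 200 sold [FIFO — oldest first]: 194 @ $6 + 6 @ $7 = $1,206
Mar 16, 85 sold [FIFO — oldest first]: 69 @ $7 + 16 @ $6 = $579
Mar 18, 563 sold [FIFO — oldest first]: 283 @ $6 + 280 @ $11 = $4,778
Total COGS = $1,206 + $579 + $4,778 = $6,563
Ending inventory: 4 @ $11 + 159 @ $10 + 312 @ $15 = $6,314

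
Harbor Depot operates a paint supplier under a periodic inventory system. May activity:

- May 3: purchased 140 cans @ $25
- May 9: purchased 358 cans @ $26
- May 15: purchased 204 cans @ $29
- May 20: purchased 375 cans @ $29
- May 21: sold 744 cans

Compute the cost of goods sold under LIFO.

May 21, 744 sold [LIFO — newest first]: 375 @ $29 + 204 @ $29 + 165 @ $26 = $21,081
Ending inventory: 140 @ $25 + 193 @ $26 = $8,518
Check: goods available $29,599 = COGS $21,081 + ending $8,518

COGS = $21,081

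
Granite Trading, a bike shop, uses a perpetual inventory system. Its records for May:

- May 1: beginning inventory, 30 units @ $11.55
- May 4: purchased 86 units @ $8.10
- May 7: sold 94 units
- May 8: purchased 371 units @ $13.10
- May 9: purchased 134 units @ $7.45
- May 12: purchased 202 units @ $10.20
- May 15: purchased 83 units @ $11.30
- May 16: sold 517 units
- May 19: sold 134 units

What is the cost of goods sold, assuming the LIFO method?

COGS = $7,824.80

May 7, 94 sold [LIFO — newest first]: 86 @ $8.10 + 8 @ $11.55 = $789.00
May 16, 517 sold [LIFO — newest first]: 83 @ $11.30 + 202 @ $10.20 + 134 @ $7.45 + 98 @ $13.10 = $5,280.40
May 19, 134 sold [LIFO — newest first]: 134 @ $13.10 = $1,755.40
Total COGS = $789.00 + $5,280.40 + $1,755.40 = $7,824.80
Ending inventory: 22 @ $11.55 + 139 @ $13.10 = $2,075.00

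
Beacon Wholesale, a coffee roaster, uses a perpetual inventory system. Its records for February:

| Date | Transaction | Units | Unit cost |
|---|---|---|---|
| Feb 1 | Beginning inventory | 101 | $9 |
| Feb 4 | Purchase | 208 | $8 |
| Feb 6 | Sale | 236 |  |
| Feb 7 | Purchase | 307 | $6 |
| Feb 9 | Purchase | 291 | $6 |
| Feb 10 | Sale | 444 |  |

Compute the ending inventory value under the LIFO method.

Feb 6, 236 sold [LIFO — newest first]: 208 @ $8 + 28 @ $9 = $1,916
Feb 10, 444 sold [LIFO — newest first]: 291 @ $6 + 153 @ $6 = $2,664
Total COGS = $1,916 + $2,664 = $4,580
Ending inventory: 73 @ $9 + 154 @ $6 = $1,581

Ending inventory = $1,581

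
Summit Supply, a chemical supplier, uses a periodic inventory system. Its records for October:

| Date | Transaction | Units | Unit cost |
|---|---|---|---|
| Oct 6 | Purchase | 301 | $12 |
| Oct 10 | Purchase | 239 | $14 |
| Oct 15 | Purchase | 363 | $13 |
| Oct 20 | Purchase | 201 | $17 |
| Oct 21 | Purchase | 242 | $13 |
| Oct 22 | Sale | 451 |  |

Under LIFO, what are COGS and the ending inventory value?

Oct 22, 451 sold [LIFO — newest first]: 242 @ $13 + 201 @ $17 + 8 @ $13 = $6,667
Ending inventory: 301 @ $12 + 239 @ $14 + 355 @ $13 = $11,573

COGS = $6,667; ending inventory = $11,573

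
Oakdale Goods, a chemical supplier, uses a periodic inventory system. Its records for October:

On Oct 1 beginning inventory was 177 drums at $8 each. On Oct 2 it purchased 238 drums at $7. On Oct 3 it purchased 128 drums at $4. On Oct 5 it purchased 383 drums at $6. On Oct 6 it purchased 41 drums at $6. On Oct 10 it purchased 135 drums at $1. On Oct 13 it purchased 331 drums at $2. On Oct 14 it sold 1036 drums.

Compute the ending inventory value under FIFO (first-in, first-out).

Ending inventory = $728

Oct 14, 1036 sold [FIFO — oldest first]: 177 @ $8 + 238 @ $7 + 128 @ $4 + 383 @ $6 + 41 @ $6 + 69 @ $1 = $6,207
Ending inventory: 66 @ $1 + 331 @ $2 = $728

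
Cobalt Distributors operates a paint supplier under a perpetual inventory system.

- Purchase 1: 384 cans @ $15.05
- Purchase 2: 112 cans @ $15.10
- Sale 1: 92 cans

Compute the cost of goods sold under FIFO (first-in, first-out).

COGS = $1,384.60

Sale 1 (92) [FIFO — oldest first]: 92 @ $15.05 = $1,384.60
Ending inventory: 292 @ $15.05 + 112 @ $15.10 = $6,085.80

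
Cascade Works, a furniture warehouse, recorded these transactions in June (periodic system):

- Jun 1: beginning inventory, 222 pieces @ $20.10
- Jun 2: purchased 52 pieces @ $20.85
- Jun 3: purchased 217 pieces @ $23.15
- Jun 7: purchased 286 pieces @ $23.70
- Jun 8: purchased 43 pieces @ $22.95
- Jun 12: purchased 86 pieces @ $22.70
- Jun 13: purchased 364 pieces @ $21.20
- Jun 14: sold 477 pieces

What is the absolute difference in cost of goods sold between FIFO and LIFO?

$42.80

FIFO COGS: 222 @ $20.10 + 52 @ $20.85 + 203 @ $23.15 = $10,245.85
LIFO COGS: 364 @ $21.20 + 86 @ $22.70 + 27 @ $22.95 = $10,288.65
Difference = |$10,245.85 − $10,288.65| = $42.80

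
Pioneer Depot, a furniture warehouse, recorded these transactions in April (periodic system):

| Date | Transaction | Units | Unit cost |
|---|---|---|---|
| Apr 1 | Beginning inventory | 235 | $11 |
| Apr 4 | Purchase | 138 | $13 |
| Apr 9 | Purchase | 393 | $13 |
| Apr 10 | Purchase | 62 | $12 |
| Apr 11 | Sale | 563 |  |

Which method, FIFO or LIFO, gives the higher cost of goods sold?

LIFO

FIFO COGS: 235 @ $11 + 138 @ $13 + 190 @ $13 = $6,849
LIFO COGS: 62 @ $12 + 393 @ $13 + 108 @ $13 = $7,257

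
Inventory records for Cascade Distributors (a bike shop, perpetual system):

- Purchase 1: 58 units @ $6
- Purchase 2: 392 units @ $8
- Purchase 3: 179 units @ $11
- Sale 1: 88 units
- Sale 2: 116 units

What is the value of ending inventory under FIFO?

Ending inventory = $3,937

Sale 1 (88) [FIFO — oldest first]: 58 @ $6 + 30 @ $8 = $588
Sale 2 (116) [FIFO — oldest first]: 116 @ $8 = $928
Total COGS = $588 + $928 = $1,516
Ending inventory: 246 @ $8 + 179 @ $11 = $3,937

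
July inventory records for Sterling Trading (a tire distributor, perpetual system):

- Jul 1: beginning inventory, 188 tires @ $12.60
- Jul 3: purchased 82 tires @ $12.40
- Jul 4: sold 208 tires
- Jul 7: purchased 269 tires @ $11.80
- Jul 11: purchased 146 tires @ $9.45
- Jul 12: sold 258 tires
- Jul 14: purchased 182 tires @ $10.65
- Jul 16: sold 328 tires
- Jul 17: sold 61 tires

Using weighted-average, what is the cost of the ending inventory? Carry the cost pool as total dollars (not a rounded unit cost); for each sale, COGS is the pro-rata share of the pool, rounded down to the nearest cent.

After Jul 1: 188 on hand, pool $2,368.80 (≈ $12.6000 each)
After Jul 3: 270 on hand, pool $3,385.60 (≈ $12.5393 each)
Jul 4, sell 208: 208/270 × $3,385.60 → $2,608.16
After Jul 7: 331 on hand, pool $3,951.64 (≈ $11.9385 each)
After Jul 11: 477 on hand, pool $5,331.34 (≈ $11.1768 each)
Jul 12, sell 258: 258/477 × $5,331.34 → $2,883.61
After Jul 14: 401 on hand, pool $4,386.03 (≈ $10.9377 each)
Jul 16, sell 328: 328/401 × $4,386.03 → $3,587.57
Jul 17, sell 61: 61/73 × $798.46 → $667.20
Total COGS = $2,608.16 + $2,883.61 + $3,587.57 + $667.20 = $9,746.54
Ending inventory (cost pool remaining) = $131.26
Check: goods available $9,877.80 = COGS $9,746.54 + ending $131.26

Ending inventory = $131.26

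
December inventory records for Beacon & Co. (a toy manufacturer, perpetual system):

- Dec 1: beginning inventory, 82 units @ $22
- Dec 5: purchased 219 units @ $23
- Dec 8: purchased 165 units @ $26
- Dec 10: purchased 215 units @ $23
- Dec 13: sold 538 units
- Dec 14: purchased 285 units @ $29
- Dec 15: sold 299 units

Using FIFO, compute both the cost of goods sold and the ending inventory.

COGS = $20,600; ending inventory = $3,741

Dec 13, 538 sold [FIFO — oldest first]: 82 @ $22 + 219 @ $23 + 165 @ $26 + 72 @ $23 = $12,787
Dec 15, 299 sold [FIFO — oldest first]: 143 @ $23 + 156 @ $29 = $7,813
Total COGS = $12,787 + $7,813 = $20,600
Ending inventory: 129 @ $29 = $3,741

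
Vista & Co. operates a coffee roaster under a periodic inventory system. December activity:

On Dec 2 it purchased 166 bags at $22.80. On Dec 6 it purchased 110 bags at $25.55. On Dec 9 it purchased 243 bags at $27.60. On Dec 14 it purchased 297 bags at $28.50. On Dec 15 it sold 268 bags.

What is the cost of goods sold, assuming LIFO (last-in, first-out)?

Dec 15, 268 sold [LIFO — newest first]: 268 @ $28.50 = $7,638.00
Ending inventory: 166 @ $22.80 + 110 @ $25.55 + 243 @ $27.60 + 29 @ $28.50 = $14,128.60
Check: goods available $21,766.60 = COGS $7,638.00 + ending $14,128.60

COGS = $7,638.00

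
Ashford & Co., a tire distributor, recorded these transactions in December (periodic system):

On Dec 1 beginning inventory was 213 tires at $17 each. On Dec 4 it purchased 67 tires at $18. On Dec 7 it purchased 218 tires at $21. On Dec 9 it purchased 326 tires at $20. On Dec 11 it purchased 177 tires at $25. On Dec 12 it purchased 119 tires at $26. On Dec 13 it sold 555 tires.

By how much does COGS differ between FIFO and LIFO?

FIFO COGS: 213 @ $17 + 67 @ $18 + 218 @ $21 + 57 @ $20 = $10,545
LIFO COGS: 119 @ $26 + 177 @ $25 + 259 @ $20 = $12,699
Difference = |$10,545 − $12,699| = $2,154

$2,154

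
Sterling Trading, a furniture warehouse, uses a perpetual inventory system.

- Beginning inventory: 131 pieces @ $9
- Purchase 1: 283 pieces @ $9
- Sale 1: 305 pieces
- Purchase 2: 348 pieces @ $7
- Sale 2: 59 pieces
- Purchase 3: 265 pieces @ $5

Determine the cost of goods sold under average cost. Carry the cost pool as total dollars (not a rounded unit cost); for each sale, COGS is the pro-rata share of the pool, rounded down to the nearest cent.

COGS = $3,186.14

After Beginning: 131 on hand, pool $1,179.00 (≈ $9.0000 each)
After Purchase 1: 414 on hand, pool $3,726.00 (≈ $9.0000 each)
Sale 1, sell 305: 305/414 × $3,726.00 → $2,745.00
After Purchase 2: 457 on hand, pool $3,417.00 (≈ $7.4770 each)
Sale 2, sell 59: 59/457 × $3,417.00 → $441.14
After Purchase 3: 663 on hand, pool $4,300.86 (≈ $6.4870 each)
Total COGS = $2,745.00 + $441.14 = $3,186.14
Ending inventory (cost pool remaining) = $4,300.86
Check: goods available $7,487.00 = COGS $3,186.14 + ending $4,300.86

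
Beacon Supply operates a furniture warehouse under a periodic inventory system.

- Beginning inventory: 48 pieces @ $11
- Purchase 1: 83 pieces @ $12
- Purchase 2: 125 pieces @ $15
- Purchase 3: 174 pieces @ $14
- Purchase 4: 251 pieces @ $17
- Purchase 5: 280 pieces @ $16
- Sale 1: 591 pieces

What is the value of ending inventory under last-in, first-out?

Sale 1 (591) [LIFO — newest first]: 280 @ $16 + 251 @ $17 + 60 @ $14 = $9,587
Ending inventory: 48 @ $11 + 83 @ $12 + 125 @ $15 + 114 @ $14 = $4,995
Check: goods available $14,582 = COGS $9,587 + ending $4,995

Ending inventory = $4,995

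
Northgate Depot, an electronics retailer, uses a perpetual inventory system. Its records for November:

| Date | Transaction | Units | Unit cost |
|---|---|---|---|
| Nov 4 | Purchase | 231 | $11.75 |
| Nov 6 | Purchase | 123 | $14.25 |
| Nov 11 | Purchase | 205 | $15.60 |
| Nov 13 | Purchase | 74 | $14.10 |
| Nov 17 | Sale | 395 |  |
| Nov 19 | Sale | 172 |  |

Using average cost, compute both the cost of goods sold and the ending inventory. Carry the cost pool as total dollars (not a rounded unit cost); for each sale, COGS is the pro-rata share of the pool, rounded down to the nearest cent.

After Nov 4: 231 on hand, pool $2,714.25 (≈ $11.7500 each)
After Nov 6: 354 on hand, pool $4,467.00 (≈ $12.6186 each)
After Nov 11: 559 on hand, pool $7,665.00 (≈ $13.7120 each)
After Nov 13: 633 on hand, pool $8,708.40 (≈ $13.7573 each)
Nov 17, sell 395: 395/633 × $8,708.40 → $5,434.15
Nov 19, sell 172: 172/238 × $3,274.25 → $2,366.26
Total COGS = $5,434.15 + $2,366.26 = $7,800.41
Ending inventory (cost pool remaining) = $907.99

COGS = $7,800.41; ending inventory = $907.99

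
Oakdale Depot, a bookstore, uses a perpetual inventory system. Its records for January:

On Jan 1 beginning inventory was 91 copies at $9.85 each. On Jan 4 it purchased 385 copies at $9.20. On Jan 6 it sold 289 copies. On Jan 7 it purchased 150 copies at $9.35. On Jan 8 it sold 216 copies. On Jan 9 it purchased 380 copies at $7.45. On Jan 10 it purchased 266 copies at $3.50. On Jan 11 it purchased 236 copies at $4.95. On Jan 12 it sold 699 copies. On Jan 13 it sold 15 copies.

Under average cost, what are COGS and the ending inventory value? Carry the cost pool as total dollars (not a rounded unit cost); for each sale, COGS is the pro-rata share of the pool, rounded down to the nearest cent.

After Jan 1: 91 on hand, pool $896.35 (≈ $9.8500 each)
After Jan 4: 476 on hand, pool $4,438.35 (≈ $9.3243 each)
Jan 6, sell 289: 289/476 × $4,438.35 → $2,694.71
After Jan 7: 337 on hand, pool $3,146.14 (≈ $9.3357 each)
Jan 8, sell 216: 216/337 × $3,146.14 → $2,016.51
After Jan 9: 501 on hand, pool $3,960.63 (≈ $7.9054 each)
After Jan 10: 767 on hand, pool $4,891.63 (≈ $6.3776 each)
After Jan 11: 1003 on hand, pool $6,059.83 (≈ $6.0417 each)
Jan 12, sell 699: 699/1003 × $6,059.83 → $4,223.15
Jan 13, sell 15: 15/304 × $1,836.68 → $90.62
Total COGS = $2,694.71 + $2,016.51 + $4,223.15 + $90.62 = $9,024.99
Ending inventory (cost pool remaining) = $1,746.06
Check: goods available $10,771.05 = COGS $9,024.99 + ending $1,746.06

COGS = $9,024.99; ending inventory = $1,746.06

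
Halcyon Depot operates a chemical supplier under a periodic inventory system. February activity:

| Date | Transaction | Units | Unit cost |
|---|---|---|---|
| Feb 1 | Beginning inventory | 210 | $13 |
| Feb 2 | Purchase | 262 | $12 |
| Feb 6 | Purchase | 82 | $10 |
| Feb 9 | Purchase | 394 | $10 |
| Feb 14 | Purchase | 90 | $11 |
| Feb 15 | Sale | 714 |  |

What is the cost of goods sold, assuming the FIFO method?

Feb 15, 714 sold [FIFO — oldest first]: 210 @ $13 + 262 @ $12 + 82 @ $10 + 160 @ $10 = $8,294
Ending inventory: 234 @ $10 + 90 @ $11 = $3,330

COGS = $8,294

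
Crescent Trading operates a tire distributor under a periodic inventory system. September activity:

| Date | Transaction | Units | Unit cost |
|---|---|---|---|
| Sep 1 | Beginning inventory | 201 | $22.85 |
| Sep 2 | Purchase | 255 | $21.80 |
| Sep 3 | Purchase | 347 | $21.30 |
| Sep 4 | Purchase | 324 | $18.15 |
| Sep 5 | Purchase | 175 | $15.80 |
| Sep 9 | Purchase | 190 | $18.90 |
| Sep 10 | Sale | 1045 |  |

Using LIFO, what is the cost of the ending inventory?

Sep 10, 1045 sold [LIFO — newest first]: 190 @ $18.90 + 175 @ $15.80 + 324 @ $18.15 + 347 @ $21.30 + 9 @ $21.80 = $19,823.90
Ending inventory: 201 @ $22.85 + 246 @ $21.80 = $9,955.65

Ending inventory = $9,955.65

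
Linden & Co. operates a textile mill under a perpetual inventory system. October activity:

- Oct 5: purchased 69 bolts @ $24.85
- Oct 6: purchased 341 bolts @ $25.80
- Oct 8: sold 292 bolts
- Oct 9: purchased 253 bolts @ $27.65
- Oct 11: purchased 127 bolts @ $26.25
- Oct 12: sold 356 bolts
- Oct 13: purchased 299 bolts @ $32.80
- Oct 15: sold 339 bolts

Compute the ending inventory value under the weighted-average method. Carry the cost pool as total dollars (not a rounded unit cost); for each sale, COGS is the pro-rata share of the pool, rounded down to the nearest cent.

After Oct 5: 69 on hand, pool $1,714.65 (≈ $24.8500 each)
After Oct 6: 410 on hand, pool $10,512.45 (≈ $25.6401 each)
Oct 8, sell 292: 292/410 × $10,512.45 → $7,486.91
After Oct 9: 371 on hand, pool $10,020.99 (≈ $27.0108 each)
After Oct 11: 498 on hand, pool $13,354.74 (≈ $26.8167 each)
Oct 12, sell 356: 356/498 × $13,354.74 → $9,546.76
After Oct 13: 441 on hand, pool $13,615.18 (≈ $30.8734 each)
Oct 15, sell 339: 339/441 × $13,615.18 → $10,466.09
Total COGS = $7,486.91 + $9,546.76 + $10,466.09 = $27,499.76
Ending inventory (cost pool remaining) = $3,149.09

Ending inventory = $3,149.09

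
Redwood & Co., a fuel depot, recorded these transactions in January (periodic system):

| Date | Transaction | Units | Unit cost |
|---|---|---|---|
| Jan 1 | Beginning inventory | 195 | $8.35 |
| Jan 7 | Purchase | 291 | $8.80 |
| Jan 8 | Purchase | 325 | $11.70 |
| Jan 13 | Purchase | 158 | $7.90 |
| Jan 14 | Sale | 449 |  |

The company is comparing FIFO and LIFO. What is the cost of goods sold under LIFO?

FIFO COGS: 195 @ $8.35 + 254 @ $8.80 = $3,863.45
LIFO COGS: 158 @ $7.90 + 291 @ $11.70 = $4,652.90

COGS = $4,652.90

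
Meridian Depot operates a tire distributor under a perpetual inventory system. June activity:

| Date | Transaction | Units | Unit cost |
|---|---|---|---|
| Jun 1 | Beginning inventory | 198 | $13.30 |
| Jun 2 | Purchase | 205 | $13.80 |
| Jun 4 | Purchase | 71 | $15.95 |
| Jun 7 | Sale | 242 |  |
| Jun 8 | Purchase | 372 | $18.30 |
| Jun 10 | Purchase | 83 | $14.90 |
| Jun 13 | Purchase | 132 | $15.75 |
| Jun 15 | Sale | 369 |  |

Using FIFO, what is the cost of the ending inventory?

Jun 7, 242 sold [FIFO — oldest first]: 198 @ $13.30 + 44 @ $13.80 = $3,240.60
Jun 15, 369 sold [FIFO — oldest first]: 161 @ $13.80 + 71 @ $15.95 + 137 @ $18.30 = $5,861.35
Total COGS = $3,240.60 + $5,861.35 = $9,101.95
Ending inventory: 235 @ $18.30 + 83 @ $14.90 + 132 @ $15.75 = $7,616.20

Ending inventory = $7,616.20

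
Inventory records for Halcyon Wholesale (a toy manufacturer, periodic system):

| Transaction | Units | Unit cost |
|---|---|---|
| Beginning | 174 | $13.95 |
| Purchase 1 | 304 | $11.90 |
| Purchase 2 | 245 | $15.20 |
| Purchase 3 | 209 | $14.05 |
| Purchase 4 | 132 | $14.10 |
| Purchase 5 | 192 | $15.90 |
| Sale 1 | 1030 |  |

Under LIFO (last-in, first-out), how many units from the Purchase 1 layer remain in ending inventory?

Sale 1 (1030) [LIFO — newest first]: 192 @ $15.90 + 132 @ $14.10 + 209 @ $14.05 + 245 @ $15.20 + 252 @ $11.90 = $14,573.25
Ending inventory: 174 @ $13.95 + 52 @ $11.90 = $3,046.10
Check: goods available $17,619.35 = COGS $14,573.25 + ending $3,046.10

52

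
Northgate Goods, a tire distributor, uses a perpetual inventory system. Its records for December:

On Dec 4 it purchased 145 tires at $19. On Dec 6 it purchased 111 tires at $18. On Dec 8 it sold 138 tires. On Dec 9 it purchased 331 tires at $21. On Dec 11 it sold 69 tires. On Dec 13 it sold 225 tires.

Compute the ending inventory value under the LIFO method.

Dec 8, 138 sold [LIFO — newest first]: 111 @ $18 + 27 @ $19 = $2,511
Dec 11, 69 sold [LIFO — newest first]: 69 @ $21 = $1,449
Dec 13, 225 sold [LIFO — newest first]: 225 @ $21 = $4,725
Total COGS = $2,511 + $1,449 + $4,725 = $8,685
Ending inventory: 118 @ $19 + 37 @ $21 = $3,019

Ending inventory = $3,019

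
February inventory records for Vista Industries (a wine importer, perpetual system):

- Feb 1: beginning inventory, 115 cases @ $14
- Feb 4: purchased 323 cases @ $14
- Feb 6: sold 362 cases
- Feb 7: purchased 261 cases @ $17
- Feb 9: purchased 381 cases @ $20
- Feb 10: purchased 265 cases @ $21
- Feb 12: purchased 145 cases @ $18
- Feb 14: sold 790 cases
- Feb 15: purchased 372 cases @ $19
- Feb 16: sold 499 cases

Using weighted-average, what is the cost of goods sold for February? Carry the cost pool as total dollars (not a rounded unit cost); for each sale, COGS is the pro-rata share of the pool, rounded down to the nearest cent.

After Feb 1: 115 on hand, pool $1,610.00 (≈ $14.0000 each)
After Feb 4: 438 on hand, pool $6,132.00 (≈ $14.0000 each)
Feb 6, sell 362: 362/438 × $6,132.00 → $5,068.00
After Feb 7: 337 on hand, pool $5,501.00 (≈ $16.3234 each)
After Feb 9: 718 on hand, pool $13,121.00 (≈ $18.2744 each)
After Feb 10: 983 on hand, pool $18,686.00 (≈ $19.0092 each)
After Feb 12: 1128 on hand, pool $21,296.00 (≈ $18.8794 each)
Feb 14, sell 790: 790/1128 × $21,296.00 → $14,914.75
After Feb 15: 710 on hand, pool $13,449.25 (≈ $18.9426 each)
Feb 16, sell 499: 499/710 × $13,449.25 → $9,452.36
Total COGS = $5,068.00 + $14,914.75 + $9,452.36 = $29,435.11
Ending inventory (cost pool remaining) = $3,996.89

COGS = $29,435.11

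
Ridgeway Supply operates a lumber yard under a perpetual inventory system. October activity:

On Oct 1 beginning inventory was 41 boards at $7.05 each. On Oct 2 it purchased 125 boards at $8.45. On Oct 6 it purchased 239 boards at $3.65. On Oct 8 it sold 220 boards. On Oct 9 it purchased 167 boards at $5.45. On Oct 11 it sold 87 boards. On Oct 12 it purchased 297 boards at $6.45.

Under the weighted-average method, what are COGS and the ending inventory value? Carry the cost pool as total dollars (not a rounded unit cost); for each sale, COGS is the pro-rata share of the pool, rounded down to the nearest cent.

COGS = $1,679.96; ending inventory = $3,363.49

After Oct 1: 41 on hand, pool $289.05 (≈ $7.0500 each)
After Oct 2: 166 on hand, pool $1,345.30 (≈ $8.1042 each)
After Oct 6: 405 on hand, pool $2,217.65 (≈ $5.4757 each)
Oct 8, sell 220: 220/405 × $2,217.65 → $1,204.64
After Oct 9: 352 on hand, pool $1,923.16 (≈ $5.4635 each)
Oct 11, sell 87: 87/352 × $1,923.16 → $475.32
After Oct 12: 562 on hand, pool $3,363.49 (≈ $5.9849 each)
Total COGS = $1,204.64 + $475.32 = $1,679.96
Ending inventory (cost pool remaining) = $3,363.49
Check: goods available $5,043.45 = COGS $1,679.96 + ending $3,363.49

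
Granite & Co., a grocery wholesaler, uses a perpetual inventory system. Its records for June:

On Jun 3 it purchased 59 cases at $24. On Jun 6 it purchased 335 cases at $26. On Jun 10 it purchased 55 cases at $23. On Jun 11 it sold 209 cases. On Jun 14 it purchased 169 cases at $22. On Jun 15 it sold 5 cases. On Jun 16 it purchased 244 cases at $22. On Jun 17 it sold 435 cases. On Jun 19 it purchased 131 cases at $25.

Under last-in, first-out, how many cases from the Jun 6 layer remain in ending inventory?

154

Jun 11, 209 sold [LIFO — newest first]: 55 @ $23 + 154 @ $26 = $5,269
Jun 15, 5 sold [LIFO — newest first]: 5 @ $22 = $110
Jun 17, 435 sold [LIFO — newest first]: 244 @ $22 + 164 @ $22 + 27 @ $26 = $9,678
Total COGS = $5,269 + $110 + $9,678 = $15,057
Ending inventory: 59 @ $24 + 154 @ $26 + 131 @ $25 = $8,695
Check: goods available $23,752 = COGS $15,057 + ending $8,695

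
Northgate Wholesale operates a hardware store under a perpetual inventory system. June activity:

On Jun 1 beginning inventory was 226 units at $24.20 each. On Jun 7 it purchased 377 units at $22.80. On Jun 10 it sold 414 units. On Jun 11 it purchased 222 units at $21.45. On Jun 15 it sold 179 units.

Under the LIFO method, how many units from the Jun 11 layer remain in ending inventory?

Jun 10, 414 sold [LIFO — newest first]: 377 @ $22.80 + 37 @ $24.20 = $9,491.00
Jun 15, 179 sold [LIFO — newest first]: 179 @ $21.45 = $3,839.55
Total COGS = $9,491.00 + $3,839.55 = $13,330.55
Ending inventory: 189 @ $24.20 + 43 @ $21.45 = $5,496.15
Check: goods available $18,826.70 = COGS $13,330.55 + ending $5,496.15

43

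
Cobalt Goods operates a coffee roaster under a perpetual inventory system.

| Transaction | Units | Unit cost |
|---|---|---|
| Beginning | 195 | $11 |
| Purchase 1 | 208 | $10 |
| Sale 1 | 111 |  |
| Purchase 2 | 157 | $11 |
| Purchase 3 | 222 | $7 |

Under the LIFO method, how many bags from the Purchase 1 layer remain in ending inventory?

Sale 1 (111) [LIFO — newest first]: 111 @ $10 = $1,110
Ending inventory: 195 @ $11 + 97 @ $10 + 157 @ $11 + 222 @ $7 = $6,396
Check: goods available $7,506 = COGS $1,110 + ending $6,396

97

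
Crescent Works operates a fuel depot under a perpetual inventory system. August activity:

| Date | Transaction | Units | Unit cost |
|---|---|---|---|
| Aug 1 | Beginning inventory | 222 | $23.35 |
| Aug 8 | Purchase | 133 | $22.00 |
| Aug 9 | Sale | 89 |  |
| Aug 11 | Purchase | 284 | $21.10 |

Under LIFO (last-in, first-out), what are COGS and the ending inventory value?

Aug 9, 89 sold [LIFO — newest first]: 89 @ $22.00 = $1,958.00
Ending inventory: 222 @ $23.35 + 44 @ $22.00 + 284 @ $21.10 = $12,144.10
Check: goods available $14,102.10 = COGS $1,958.00 + ending $12,144.10

COGS = $1,958.00; ending inventory = $12,144.10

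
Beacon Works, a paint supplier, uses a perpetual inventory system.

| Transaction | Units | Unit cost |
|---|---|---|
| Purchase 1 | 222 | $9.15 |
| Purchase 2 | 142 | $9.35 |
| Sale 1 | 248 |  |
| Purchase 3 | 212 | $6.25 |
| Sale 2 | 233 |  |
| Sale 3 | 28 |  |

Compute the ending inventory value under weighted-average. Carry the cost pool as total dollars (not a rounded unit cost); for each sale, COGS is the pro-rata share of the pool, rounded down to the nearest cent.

After Purchase 1: 222 on hand, pool $2,031.30 (≈ $9.1500 each)
After Purchase 2: 364 on hand, pool $3,359.00 (≈ $9.2280 each)
Sale 1, sell 248: 248/364 × $3,359.00 → $2,288.54
After Purchase 3: 328 on hand, pool $2,395.46 (≈ $7.3032 each)
Sale 2, sell 233: 233/328 × $2,395.46 → $1,701.65
Sale 3, sell 28: 28/95 × $693.81 → $204.49
Total COGS = $2,288.54 + $1,701.65 + $204.49 = $4,194.68
Ending inventory (cost pool remaining) = $489.32

Ending inventory = $489.32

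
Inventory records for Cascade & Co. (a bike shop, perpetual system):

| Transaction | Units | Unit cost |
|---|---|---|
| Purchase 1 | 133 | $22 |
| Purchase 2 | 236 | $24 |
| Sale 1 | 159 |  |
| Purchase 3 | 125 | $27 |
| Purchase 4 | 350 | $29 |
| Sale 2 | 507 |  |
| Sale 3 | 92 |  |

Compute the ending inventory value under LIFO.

Ending inventory = $1,892

Sale 1 (159) [LIFO — newest first]: 159 @ $24 = $3,816
Sale 2 (507) [LIFO — newest first]: 350 @ $29 + 125 @ $27 + 32 @ $24 = $14,293
Sale 3 (92) [LIFO — newest first]: 45 @ $24 + 47 @ $22 = $2,114
Total COGS = $3,816 + $14,293 + $2,114 = $20,223
Ending inventory: 86 @ $22 = $1,892
Check: goods available $22,115 = COGS $20,223 + ending $1,892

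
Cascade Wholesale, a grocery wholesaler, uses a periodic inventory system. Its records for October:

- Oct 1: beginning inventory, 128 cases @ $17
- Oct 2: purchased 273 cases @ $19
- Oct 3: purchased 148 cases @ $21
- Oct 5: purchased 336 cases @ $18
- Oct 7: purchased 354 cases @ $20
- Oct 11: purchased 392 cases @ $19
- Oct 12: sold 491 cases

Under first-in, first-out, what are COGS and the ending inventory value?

COGS = $9,253; ending inventory = $21,794

Oct 12, 491 sold [FIFO — oldest first]: 128 @ $17 + 273 @ $19 + 90 @ $21 = $9,253
Ending inventory: 58 @ $21 + 336 @ $18 + 354 @ $20 + 392 @ $19 = $21,794
Check: goods available $31,047 = COGS $9,253 + ending $21,794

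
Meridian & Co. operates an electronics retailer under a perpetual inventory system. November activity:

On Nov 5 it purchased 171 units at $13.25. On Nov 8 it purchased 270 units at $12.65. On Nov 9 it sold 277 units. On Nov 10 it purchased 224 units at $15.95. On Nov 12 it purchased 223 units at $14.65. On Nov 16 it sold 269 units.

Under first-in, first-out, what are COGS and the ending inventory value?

COGS = $7,356.00; ending inventory = $5,165.00

Nov 9, 277 sold [FIFO — oldest first]: 171 @ $13.25 + 106 @ $12.65 = $3,606.65
Nov 16, 269 sold [FIFO — oldest first]: 164 @ $12.65 + 105 @ $15.95 = $3,749.35
Total COGS = $3,606.65 + $3,749.35 = $7,356.00
Ending inventory: 119 @ $15.95 + 223 @ $14.65 = $5,165.00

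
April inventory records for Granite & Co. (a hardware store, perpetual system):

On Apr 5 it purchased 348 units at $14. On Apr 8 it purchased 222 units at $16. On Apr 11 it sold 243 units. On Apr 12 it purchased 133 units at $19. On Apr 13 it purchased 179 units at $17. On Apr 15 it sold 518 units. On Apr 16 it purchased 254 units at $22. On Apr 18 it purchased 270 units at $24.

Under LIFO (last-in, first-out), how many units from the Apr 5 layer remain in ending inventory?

121

Apr 11, 243 sold [LIFO — newest first]: 222 @ $16 + 21 @ $14 = $3,846
Apr 15, 518 sold [LIFO — newest first]: 179 @ $17 + 133 @ $19 + 206 @ $14 = $8,454
Total COGS = $3,846 + $8,454 = $12,300
Ending inventory: 121 @ $14 + 254 @ $22 + 270 @ $24 = $13,762
Check: goods available $26,062 = COGS $12,300 + ending $13,762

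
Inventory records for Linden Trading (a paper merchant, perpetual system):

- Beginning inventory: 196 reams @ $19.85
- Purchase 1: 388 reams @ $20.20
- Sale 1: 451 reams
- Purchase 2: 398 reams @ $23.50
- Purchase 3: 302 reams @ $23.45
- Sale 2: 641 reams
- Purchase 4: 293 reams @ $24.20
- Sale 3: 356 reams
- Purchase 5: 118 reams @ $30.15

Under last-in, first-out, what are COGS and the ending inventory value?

Sale 1 (451) [LIFO — newest first]: 388 @ $20.20 + 63 @ $19.85 = $9,088.15
Sale 2 (641) [LIFO — newest first]: 302 @ $23.45 + 339 @ $23.50 = $15,048.40
Sale 3 (356) [LIFO — newest first]: 293 @ $24.20 + 59 @ $23.50 + 4 @ $19.85 = $8,556.50
Total COGS = $9,088.15 + $15,048.40 + $8,556.50 = $32,693.05
Ending inventory: 129 @ $19.85 + 118 @ $30.15 = $6,118.35
Check: goods available $38,811.40 = COGS $32,693.05 + ending $6,118.35

COGS = $32,693.05; ending inventory = $6,118.35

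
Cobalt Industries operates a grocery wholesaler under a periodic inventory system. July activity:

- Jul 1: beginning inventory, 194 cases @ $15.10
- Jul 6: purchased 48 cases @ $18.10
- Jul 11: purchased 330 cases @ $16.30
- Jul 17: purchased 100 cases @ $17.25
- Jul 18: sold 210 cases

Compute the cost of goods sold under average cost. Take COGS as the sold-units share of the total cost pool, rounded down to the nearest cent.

COGS = $3,406.93

Jul 18, sell 210: 210/672 × $10,902.20 → $3,406.93
Ending inventory (cost pool remaining) = $7,495.27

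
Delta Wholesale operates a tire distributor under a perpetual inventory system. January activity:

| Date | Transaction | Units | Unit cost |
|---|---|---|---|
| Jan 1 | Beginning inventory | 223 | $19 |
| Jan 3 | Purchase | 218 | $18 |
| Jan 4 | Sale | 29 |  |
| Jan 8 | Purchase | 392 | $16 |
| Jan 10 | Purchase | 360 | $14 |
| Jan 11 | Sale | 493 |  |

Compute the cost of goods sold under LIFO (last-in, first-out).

Jan 4, 29 sold [LIFO — newest first]: 29 @ $18 = $522
Jan 11, 493 sold [LIFO — newest first]: 360 @ $14 + 133 @ $16 = $7,168
Total COGS = $522 + $7,168 = $7,690
Ending inventory: 223 @ $19 + 189 @ $18 + 259 @ $16 = $11,783

COGS = $7,690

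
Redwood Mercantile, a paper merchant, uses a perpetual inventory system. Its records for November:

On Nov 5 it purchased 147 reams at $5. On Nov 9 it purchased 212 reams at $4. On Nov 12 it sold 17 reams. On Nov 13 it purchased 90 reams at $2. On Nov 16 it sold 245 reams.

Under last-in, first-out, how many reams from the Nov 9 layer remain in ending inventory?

Nov 12, 17 sold [LIFO — newest first]: 17 @ $4 = $68
Nov 16, 245 sold [LIFO — newest first]: 90 @ $2 + 155 @ $4 = $800
Total COGS = $68 + $800 = $868
Ending inventory: 147 @ $5 + 40 @ $4 = $895

40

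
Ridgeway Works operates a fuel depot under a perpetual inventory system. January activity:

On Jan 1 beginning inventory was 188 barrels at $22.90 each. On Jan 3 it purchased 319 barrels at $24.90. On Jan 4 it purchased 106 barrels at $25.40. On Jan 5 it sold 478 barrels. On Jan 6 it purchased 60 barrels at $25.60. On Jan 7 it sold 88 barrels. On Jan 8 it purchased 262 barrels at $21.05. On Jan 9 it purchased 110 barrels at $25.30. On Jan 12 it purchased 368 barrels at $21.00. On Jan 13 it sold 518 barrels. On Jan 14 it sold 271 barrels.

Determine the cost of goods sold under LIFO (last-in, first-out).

Jan 5, 478 sold [LIFO — newest first]: 106 @ $25.40 + 319 @ $24.90 + 53 @ $22.90 = $11,849.20
Jan 7, 88 sold [LIFO — newest first]: 60 @ $25.60 + 28 @ $22.90 = $2,177.20
Jan 13, 518 sold [LIFO — newest first]: 368 @ $21.00 + 110 @ $25.30 + 40 @ $21.05 = $11,353.00
Jan 14, 271 sold [LIFO — newest first]: 222 @ $21.05 + 49 @ $22.90 = $5,795.20
Total COGS = $11,849.20 + $2,177.20 + $11,353.00 + $5,795.20 = $31,174.60
Ending inventory: 58 @ $22.90 = $1,328.20
Check: goods available $32,502.80 = COGS $31,174.60 + ending $1,328.20

COGS = $31,174.60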